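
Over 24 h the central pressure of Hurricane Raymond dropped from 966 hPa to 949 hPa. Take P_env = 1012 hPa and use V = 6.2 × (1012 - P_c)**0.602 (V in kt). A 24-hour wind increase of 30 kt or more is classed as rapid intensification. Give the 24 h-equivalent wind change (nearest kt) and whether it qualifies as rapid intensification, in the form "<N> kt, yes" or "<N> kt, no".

13 kt, no

V₁: ΔP = 46, V ≈ 6.2 × 46^0.602 ≈ 62.14 kt.
V₂: ΔP = 63, V ≈ 6.2 × 63^0.602 ≈ 75.09 kt.
ΔV over 24 h = 12.95 kt → 24 h equivalent = 12.95 × 24/24 ≈ 12.95 kt.
13 kt < 30 kt ⇒ not rapid intensification.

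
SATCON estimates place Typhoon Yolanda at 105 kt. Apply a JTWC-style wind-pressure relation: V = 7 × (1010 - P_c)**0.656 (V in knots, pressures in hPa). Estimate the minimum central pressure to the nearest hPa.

ΔP = (V / 7)^(1/0.656) = (105/7)^1.524.
105/7 = 15.000; 15.000^1.524 ≈ 62.06 hPa.
P_c = 1010 − 62.06 = 947.94 ≈ 948 hPa.

948 hPa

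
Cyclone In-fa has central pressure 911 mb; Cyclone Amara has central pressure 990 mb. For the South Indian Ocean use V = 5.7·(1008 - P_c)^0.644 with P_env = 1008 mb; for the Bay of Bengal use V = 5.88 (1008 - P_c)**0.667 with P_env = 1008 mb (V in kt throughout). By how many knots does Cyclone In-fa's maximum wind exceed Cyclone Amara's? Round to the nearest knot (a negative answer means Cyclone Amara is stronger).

Cyclone In-fa: ΔP = 97; V ≈ 5.7 × 97^0.644 ≈ 108.48 kt.
Cyclone Amara: ΔP = 18; V ≈ 5.88 × 18^0.667 ≈ 40.42 kt.
Difference ≈ 108.48 − 40.42 = 68.06 → 68 kt.

68 kt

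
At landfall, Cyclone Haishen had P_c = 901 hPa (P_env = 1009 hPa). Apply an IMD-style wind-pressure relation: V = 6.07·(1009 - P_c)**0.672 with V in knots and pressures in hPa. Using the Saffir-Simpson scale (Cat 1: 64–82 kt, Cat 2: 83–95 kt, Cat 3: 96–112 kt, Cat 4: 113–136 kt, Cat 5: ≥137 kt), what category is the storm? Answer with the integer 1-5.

5

ΔP = 1009 − 901 = 108 hPa.
V ≈ 6.07 × 108^0.672 = 6.07 × 23.25 ≈ 141 kt.
141 kt falls in the Category 5 band.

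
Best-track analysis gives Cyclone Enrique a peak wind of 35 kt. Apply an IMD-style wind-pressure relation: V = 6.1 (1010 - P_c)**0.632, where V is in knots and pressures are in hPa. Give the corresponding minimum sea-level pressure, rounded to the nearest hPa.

994 hPa

ΔP = (V / 6.1)^(1/0.632) = (35/6.1)^1.582.
35/6.1 = 5.738; 5.738^1.582 ≈ 15.87 hPa.
P_c = 1010 − 15.87 = 994.13 ≈ 994 hPa.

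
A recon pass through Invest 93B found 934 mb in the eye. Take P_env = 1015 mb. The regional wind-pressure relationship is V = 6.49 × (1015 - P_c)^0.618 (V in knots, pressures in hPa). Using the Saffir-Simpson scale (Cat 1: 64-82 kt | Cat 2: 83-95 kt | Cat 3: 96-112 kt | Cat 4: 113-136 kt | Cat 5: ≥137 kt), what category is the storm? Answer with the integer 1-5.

ΔP = 1015 − 934 = 81 mb.
V ≈ 6.49 × 81^0.618 = 6.49 × 15.12 ≈ 98 kt.
98 kt falls in the Category 3 band.

3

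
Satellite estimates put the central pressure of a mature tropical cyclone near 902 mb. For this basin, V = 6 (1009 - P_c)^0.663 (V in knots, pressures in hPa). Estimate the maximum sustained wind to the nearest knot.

133 kt

ΔP = 1009 − 902 = 107 mb.
107^0.663 ≈ 22.155.
V ≈ 6 × 22.155 ≈ 132.9 kt.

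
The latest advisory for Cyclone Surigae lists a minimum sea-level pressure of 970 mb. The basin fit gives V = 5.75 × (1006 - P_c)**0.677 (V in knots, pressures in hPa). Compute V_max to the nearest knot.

ΔP = 1006 − 970 = 36 mb.
36^0.677 ≈ 11.314.
V ≈ 5.75 × 11.314 ≈ 65.1 kt.

65 kt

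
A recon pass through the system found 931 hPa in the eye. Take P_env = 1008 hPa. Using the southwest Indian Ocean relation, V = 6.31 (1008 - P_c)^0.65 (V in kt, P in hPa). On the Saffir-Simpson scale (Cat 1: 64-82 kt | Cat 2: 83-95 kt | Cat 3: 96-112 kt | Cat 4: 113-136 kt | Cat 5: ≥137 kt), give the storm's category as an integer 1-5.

ΔP = 1008 − 931 = 77 hPa.
V ≈ 6.31 × 77^0.65 = 6.31 × 16.84 ≈ 106 kt.
106 kt falls in the Category 3 band.

3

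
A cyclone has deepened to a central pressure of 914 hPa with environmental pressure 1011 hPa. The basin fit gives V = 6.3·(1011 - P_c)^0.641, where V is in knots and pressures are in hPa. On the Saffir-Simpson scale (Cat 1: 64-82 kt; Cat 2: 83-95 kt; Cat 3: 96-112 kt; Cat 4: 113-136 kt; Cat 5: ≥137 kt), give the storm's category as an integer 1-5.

ΔP = 1011 − 914 = 97 hPa.
V ≈ 6.3 × 97^0.641 = 6.3 × 18.77 ≈ 118 kt.
118 kt falls in the Category 4 band.

4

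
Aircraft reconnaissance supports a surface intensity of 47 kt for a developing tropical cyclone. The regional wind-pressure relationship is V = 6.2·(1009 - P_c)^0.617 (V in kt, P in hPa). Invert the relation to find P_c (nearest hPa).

ΔP = (V / 6.2)^(1/0.617) = (47/6.2)^1.621.
47/6.2 = 7.581; 7.581^1.621 ≈ 26.66 hPa.
P_c = 1009 − 26.66 = 982.34 ≈ 982 hPa.

982 hPa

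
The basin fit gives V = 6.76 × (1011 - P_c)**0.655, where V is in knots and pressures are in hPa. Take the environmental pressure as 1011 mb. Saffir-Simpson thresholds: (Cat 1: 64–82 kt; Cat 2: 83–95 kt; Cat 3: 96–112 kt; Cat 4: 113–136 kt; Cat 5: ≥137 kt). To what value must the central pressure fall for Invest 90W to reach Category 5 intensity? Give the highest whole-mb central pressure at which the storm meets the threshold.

Category 5 begins at V = 137 kt.
Required ΔP = (137/6.76)^(1/0.655) = 20.266^1.527 ≈ 98.87 mb.
P_c ≤ 1011 − 98.87 = 912.13, so the highest integer P_c is 912 mb.

912 mb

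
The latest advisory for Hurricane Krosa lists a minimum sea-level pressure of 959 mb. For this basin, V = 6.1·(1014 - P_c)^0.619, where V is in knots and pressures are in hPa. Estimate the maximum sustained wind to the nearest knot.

ΔP = 1014 − 959 = 55 mb.
55^0.619 ≈ 11.948.
V ≈ 6.1 × 11.948 ≈ 72.9 kt.

73 kt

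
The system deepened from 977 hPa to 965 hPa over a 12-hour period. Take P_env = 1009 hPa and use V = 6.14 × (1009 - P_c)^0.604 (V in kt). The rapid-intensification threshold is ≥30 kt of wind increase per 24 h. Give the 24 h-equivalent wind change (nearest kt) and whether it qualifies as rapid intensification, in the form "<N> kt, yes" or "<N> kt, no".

21 kt, no

V₁: ΔP = 32, V ≈ 6.14 × 32^0.604 ≈ 49.81 kt.
V₂: ΔP = 44, V ≈ 6.14 × 44^0.604 ≈ 60.37 kt.
ΔV over 12 h = 10.56 kt → 24 h equivalent = 10.56 × 24/12 ≈ 21.12 kt.
21 kt < 30 kt ⇒ not rapid intensification.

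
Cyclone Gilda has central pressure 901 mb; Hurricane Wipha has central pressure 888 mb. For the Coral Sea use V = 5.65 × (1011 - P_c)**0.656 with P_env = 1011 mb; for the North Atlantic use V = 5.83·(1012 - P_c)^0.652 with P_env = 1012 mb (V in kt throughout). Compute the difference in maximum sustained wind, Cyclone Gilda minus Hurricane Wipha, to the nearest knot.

Cyclone Gilda: ΔP = 110; V ≈ 5.65 × 110^0.656 ≈ 123.37 kt.
Hurricane Wipha: ΔP = 124; V ≈ 5.83 × 124^0.652 ≈ 135.08 kt.
Difference ≈ 123.37 − 135.08 = -11.71 → -12 kt.

-12 kt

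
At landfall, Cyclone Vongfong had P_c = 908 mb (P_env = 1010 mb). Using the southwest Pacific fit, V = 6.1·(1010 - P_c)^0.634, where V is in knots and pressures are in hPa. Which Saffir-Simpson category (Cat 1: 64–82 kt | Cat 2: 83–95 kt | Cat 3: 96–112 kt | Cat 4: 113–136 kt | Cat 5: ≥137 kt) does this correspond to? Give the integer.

4

ΔP = 1010 − 908 = 102 mb.
V ≈ 6.1 × 102^0.634 = 6.1 × 18.77 ≈ 114 kt.
114 kt falls in the Category 4 band.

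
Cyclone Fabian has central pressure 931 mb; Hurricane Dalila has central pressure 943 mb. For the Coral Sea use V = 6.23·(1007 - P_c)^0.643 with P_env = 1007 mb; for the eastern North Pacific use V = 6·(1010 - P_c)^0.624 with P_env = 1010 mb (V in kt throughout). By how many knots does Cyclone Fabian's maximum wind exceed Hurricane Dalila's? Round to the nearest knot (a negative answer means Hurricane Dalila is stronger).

18 kt

Cyclone Fabian: ΔP = 76; V ≈ 6.23 × 76^0.643 ≈ 100.89 kt.
Hurricane Dalila: ΔP = 67; V ≈ 6 × 67^0.624 ≈ 82.72 kt.
Difference ≈ 100.89 − 82.72 = 18.17 → 18 kt.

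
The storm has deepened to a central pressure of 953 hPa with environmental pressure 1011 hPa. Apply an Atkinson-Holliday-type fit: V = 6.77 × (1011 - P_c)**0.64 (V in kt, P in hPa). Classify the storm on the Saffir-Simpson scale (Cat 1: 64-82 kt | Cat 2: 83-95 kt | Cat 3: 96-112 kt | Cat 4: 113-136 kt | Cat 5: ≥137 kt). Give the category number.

ΔP = 1011 − 953 = 58 hPa.
V ≈ 6.77 × 58^0.64 = 6.77 × 13.45 ≈ 91 kt.
91 kt falls in the Category 2 band.

2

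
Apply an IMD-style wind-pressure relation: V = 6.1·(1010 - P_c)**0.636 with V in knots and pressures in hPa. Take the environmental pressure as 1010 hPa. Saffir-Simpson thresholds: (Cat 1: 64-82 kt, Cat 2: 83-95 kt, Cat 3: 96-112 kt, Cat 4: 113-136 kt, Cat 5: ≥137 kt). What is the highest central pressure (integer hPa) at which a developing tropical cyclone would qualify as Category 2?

Category 2 begins at V = 83 kt.
Required ΔP = (83/6.1)^(1/0.636) = 13.607^1.572 ≈ 60.62 hPa.
P_c ≤ 1010 − 60.62 = 949.38, so the highest integer P_c is 949 hPa.

949 hPa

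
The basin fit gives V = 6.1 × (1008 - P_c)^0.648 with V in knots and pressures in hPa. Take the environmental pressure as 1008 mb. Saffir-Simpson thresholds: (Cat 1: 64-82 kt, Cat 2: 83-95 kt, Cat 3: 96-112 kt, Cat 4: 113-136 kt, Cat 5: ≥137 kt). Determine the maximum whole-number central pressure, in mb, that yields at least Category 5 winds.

886 mb

Category 5 begins at V = 137 kt.
Required ΔP = (137/6.1)^(1/0.648) = 22.459^1.543 ≈ 121.75 mb.
P_c ≤ 1008 − 121.75 = 886.25, so the highest integer P_c is 886 mb.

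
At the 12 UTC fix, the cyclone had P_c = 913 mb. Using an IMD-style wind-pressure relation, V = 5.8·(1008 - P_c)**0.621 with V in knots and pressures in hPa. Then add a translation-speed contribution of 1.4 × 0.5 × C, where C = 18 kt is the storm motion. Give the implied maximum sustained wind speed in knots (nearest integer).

111 kt

ΔP = 1008 − 913 = 95 mb.
95^0.621 ≈ 16.911.
V ≈ 5.8 × 16.911 ≈ 98.1 kt.
Translation term: 1.4 × 0.5 × 18 = 12.6 kt.
Corrected V ≈ 110.7 kt → 111 kt.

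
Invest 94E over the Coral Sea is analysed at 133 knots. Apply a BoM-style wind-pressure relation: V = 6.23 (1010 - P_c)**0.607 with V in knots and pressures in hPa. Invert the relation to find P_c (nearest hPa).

855 hPa

ΔP = (V / 6.23)^(1/0.607) = (133/6.23)^1.647.
133/6.23 = 21.348; 21.348^1.647 ≈ 154.90 hPa.
P_c = 1010 − 154.90 = 855.10 ≈ 855 hPa.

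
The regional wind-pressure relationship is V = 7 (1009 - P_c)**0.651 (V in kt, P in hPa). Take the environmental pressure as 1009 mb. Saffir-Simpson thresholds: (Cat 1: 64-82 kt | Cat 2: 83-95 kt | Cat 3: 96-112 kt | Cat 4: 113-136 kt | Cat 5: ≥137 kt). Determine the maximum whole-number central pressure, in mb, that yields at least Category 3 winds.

Category 3 begins at V = 96 kt.
Required ΔP = (96/7)^(1/0.651) = 13.714^1.536 ≈ 55.82 mb.
P_c ≤ 1009 − 55.82 = 953.18, so the highest integer P_c is 953 mb.

953 mb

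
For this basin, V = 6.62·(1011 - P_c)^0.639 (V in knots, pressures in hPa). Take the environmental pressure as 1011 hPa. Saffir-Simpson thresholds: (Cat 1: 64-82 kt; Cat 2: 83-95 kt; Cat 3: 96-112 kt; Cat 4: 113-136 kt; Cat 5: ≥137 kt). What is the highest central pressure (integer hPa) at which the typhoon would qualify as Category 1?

976 hPa

Category 1 begins at V = 64 kt.
Required ΔP = (64/6.62)^(1/0.639) = 9.668^1.565 ≈ 34.83 hPa.
P_c ≤ 1011 − 34.83 = 976.17, so the highest integer P_c is 976 hPa.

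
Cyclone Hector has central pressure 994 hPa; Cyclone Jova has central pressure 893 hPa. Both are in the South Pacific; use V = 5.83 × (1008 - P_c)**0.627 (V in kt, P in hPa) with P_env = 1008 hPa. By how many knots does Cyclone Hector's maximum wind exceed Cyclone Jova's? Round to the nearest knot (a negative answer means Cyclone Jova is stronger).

-84 kt

Cyclone Hector: ΔP = 14; V ≈ 5.83 × 14^0.627 ≈ 30.50 kt.
Cyclone Jova: ΔP = 115; V ≈ 5.83 × 115^0.627 ≈ 114.22 kt.
Difference ≈ 30.50 − 114.22 = -83.72 → -84 kt.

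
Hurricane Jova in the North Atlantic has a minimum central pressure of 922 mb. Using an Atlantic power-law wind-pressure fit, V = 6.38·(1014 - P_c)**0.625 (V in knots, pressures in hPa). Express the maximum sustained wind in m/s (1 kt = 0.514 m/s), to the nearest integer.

ΔP = 1014 − 922 = 92 mb.
V ≈ 6.38 × 92^0.625 = 6.38 × 16.880 ≈ 107.693 kt.
107.693 × 0.514 ≈ 55.35 m/s → 55 m/s.

55 m/s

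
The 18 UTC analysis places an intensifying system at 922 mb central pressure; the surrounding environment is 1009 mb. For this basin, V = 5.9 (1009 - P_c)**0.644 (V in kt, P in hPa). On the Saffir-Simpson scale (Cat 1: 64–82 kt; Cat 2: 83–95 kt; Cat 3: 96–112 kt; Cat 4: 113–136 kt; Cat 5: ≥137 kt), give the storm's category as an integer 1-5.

ΔP = 1009 − 922 = 87 mb.
V ≈ 5.9 × 87^0.644 = 5.9 × 17.74 ≈ 105 kt.
105 kt falls in the Category 3 band.

3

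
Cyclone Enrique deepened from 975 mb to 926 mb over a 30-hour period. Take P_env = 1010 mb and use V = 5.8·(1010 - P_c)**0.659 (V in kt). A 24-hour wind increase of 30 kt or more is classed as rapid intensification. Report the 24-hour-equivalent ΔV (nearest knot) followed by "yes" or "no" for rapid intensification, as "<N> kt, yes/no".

38 kt, yes

V₁: ΔP = 35, V ≈ 5.8 × 35^0.659 ≈ 60.39 kt.
V₂: ΔP = 84, V ≈ 5.8 × 84^0.659 ≈ 107.53 kt.
ΔV over 30 h = 47.14 kt → 24 h equivalent = 47.14 × 24/30 ≈ 37.71 kt.
38 kt ≥ 30 kt ⇒ rapid intensification.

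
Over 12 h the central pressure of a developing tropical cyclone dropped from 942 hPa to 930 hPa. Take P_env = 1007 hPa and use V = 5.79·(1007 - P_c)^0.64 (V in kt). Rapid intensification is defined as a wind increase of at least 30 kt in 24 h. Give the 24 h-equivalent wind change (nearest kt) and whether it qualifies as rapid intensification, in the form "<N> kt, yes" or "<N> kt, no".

V₁: ΔP = 65, V ≈ 5.79 × 65^0.64 ≈ 83.74 kt.
V₂: ΔP = 77, V ≈ 5.79 × 77^0.64 ≈ 93.33 kt.
ΔV over 12 h = 9.59 kt → 24 h equivalent = 9.59 × 24/12 ≈ 19.18 kt.
19 kt < 30 kt ⇒ not rapid intensification.

19 kt, no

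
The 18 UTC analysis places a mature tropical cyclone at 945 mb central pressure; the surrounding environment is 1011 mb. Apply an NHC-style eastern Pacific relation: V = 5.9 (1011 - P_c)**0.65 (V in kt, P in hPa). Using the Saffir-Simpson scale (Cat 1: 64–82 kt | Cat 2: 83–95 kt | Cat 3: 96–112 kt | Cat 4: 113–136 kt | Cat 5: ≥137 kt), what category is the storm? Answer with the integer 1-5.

ΔP = 1011 − 945 = 66 mb.
V ≈ 5.9 × 66^0.65 = 5.9 × 15.23 ≈ 90 kt.
90 kt falls in the Category 2 band.

2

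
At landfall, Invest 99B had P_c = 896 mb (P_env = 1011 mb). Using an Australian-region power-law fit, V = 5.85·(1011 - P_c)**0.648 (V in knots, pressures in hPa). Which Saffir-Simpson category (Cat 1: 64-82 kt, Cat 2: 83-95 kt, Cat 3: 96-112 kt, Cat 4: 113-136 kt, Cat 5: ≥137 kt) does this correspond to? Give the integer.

4

ΔP = 1011 − 896 = 115 mb.
V ≈ 5.85 × 115^0.648 = 5.85 × 21.64 ≈ 127 kt.
127 kt falls in the Category 4 band.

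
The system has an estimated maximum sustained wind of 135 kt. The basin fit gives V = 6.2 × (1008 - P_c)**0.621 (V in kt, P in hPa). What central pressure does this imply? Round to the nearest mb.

ΔP = (V / 6.2)^(1/0.621) = (135/6.2)^1.610.
135/6.2 = 21.774; 21.774^1.610 ≈ 142.72 mb.
P_c = 1008 − 142.72 = 865.28 ≈ 865 mb.

865 mb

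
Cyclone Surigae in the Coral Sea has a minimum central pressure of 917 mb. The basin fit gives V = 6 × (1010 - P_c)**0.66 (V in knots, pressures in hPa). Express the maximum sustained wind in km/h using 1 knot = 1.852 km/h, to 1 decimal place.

ΔP = 1010 − 917 = 93 mb.
V ≈ 6 × 93^0.66 = 6 × 19.916 ≈ 119.495 kt.
119.495 × 1.852 ≈ 221.30 km/h → 221.3 km/h.

221.3 km/h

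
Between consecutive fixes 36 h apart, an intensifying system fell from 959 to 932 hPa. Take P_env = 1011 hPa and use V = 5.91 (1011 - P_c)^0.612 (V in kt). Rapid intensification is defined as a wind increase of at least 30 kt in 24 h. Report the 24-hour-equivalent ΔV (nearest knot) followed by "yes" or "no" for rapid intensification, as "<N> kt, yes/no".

13 kt, no

V₁: ΔP = 52, V ≈ 5.91 × 52^0.612 ≈ 66.34 kt.
V₂: ΔP = 79, V ≈ 5.91 × 79^0.612 ≈ 85.69 kt.
ΔV over 36 h = 19.35 kt → 24 h equivalent = 19.35 × 24/36 ≈ 12.90 kt.
13 kt < 30 kt ⇒ not rapid intensification.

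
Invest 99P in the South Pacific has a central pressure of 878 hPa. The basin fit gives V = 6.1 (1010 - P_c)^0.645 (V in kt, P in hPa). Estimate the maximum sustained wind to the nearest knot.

ΔP = 1010 − 878 = 132 hPa.
132^0.645 ≈ 23.322.
V ≈ 6.1 × 23.322 ≈ 142.3 kt.

142 kt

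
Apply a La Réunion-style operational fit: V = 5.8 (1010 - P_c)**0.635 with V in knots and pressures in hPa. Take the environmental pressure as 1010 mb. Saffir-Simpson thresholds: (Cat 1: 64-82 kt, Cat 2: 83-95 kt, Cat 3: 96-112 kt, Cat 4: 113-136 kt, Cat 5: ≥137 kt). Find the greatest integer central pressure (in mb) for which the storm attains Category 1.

966 mb

Category 1 begins at V = 64 kt.
Required ΔP = (64/5.8)^(1/0.635) = 11.034^1.575 ≈ 43.87 mb.
P_c ≤ 1010 − 43.87 = 966.13, so the highest integer P_c is 966 mb.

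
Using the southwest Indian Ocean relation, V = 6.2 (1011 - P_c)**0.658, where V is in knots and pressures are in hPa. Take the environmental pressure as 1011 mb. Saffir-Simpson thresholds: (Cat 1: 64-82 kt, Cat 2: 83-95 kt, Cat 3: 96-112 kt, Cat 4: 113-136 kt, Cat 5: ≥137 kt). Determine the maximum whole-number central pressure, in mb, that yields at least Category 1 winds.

976 mb

Category 1 begins at V = 64 kt.
Required ΔP = (64/6.2)^(1/0.658) = 10.323^1.520 ≈ 34.73 mb.
P_c ≤ 1011 − 34.73 = 976.27, so the highest integer P_c is 976 mb.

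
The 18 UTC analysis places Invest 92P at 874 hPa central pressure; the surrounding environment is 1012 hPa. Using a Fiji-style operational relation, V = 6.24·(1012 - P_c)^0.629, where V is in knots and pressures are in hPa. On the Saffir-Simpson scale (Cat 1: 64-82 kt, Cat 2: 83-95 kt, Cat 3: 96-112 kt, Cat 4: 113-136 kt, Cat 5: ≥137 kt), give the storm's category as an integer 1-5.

ΔP = 1012 − 874 = 138 hPa.
V ≈ 6.24 × 138^0.629 = 6.24 × 22.18 ≈ 138 kt.
138 kt falls in the Category 5 band.

5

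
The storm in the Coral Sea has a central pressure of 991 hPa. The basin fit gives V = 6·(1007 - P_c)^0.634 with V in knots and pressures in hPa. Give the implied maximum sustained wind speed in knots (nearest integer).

35 kt

ΔP = 1007 − 991 = 16 hPa.
16^0.634 ≈ 5.800.
V ≈ 6 × 5.800 ≈ 34.8 kt.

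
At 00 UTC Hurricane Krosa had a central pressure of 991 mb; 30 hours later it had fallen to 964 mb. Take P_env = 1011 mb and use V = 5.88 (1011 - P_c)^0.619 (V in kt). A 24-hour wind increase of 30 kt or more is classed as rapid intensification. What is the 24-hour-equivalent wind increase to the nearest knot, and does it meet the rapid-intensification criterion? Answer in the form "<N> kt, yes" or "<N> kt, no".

21 kt, no

V₁: ΔP = 20, V ≈ 5.88 × 20^0.619 ≈ 37.56 kt.
V₂: ΔP = 47, V ≈ 5.88 × 47^0.619 ≈ 63.74 kt.
ΔV over 30 h = 26.18 kt → 24 h equivalent = 26.18 × 24/30 ≈ 20.94 kt.
21 kt < 30 kt ⇒ not rapid intensification.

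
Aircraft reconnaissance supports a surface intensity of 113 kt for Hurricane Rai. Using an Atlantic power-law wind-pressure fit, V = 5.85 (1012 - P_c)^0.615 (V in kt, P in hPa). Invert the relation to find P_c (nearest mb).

ΔP = (V / 5.85)^(1/0.615) = (113/5.85)^1.626.
113/5.85 = 19.316; 19.316^1.626 ≈ 123.29 mb.
P_c = 1012 − 123.29 = 888.71 ≈ 889 mb.

889 mb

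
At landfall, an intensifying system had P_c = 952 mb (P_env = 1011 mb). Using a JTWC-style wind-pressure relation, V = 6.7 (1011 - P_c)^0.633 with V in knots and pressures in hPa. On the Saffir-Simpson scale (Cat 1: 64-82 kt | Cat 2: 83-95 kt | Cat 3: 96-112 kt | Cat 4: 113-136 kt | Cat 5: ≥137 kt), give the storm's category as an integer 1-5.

2

ΔP = 1011 − 952 = 59 mb.
V ≈ 6.7 × 59^0.633 = 6.7 × 13.21 ≈ 89 kt.
89 kt falls in the Category 2 band.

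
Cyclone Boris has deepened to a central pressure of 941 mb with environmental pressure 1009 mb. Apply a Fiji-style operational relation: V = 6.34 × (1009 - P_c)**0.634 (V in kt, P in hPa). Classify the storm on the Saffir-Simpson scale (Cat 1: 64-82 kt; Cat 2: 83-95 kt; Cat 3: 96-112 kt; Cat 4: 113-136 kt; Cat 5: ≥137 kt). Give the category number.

ΔP = 1009 − 941 = 68 mb.
V ≈ 6.34 × 68^0.634 = 6.34 × 14.51 ≈ 92 kt.
92 kt falls in the Category 2 band.

2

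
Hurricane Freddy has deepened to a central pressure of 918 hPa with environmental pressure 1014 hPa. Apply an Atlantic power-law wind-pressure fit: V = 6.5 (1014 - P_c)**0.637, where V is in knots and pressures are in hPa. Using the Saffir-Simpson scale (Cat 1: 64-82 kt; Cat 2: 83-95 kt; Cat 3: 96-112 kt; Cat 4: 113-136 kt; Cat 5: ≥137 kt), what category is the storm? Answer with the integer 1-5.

4

ΔP = 1014 − 918 = 96 hPa.
V ≈ 6.5 × 96^0.637 = 6.5 × 18.31 ≈ 119 kt.
119 kt falls in the Category 4 band.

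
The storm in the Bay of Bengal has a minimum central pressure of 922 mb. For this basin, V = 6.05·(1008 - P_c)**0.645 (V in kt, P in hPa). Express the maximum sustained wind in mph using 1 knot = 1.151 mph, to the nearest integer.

123 mph

ΔP = 1008 − 922 = 86 mb.
V ≈ 6.05 × 86^0.645 = 6.05 × 17.691 ≈ 107.030 kt.
107.030 × 1.151 ≈ 123.19 mph → 123 mph.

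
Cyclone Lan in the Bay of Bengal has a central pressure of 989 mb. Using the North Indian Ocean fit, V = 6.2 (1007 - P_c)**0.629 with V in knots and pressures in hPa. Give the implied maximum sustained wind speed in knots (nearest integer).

ΔP = 1007 − 989 = 18 mb.
18^0.629 ≈ 6.160.
V ≈ 6.2 × 6.160 ≈ 38.2 kt.

38 kt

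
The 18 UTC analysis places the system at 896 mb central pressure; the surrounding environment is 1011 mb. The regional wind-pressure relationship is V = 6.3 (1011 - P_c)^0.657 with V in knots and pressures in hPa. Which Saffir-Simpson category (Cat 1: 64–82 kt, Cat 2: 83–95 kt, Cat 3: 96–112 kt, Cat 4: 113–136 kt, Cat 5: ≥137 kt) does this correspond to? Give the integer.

5

ΔP = 1011 − 896 = 115 mb.
V ≈ 6.3 × 115^0.657 = 6.3 × 22.59 ≈ 142 kt.
142 kt falls in the Category 5 band.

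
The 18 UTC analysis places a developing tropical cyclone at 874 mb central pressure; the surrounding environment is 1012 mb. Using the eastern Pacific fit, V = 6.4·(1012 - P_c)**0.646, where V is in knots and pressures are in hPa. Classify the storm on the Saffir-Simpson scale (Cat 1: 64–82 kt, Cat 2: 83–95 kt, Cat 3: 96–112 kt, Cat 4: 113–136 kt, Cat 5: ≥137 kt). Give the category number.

5

ΔP = 1012 − 874 = 138 mb.
V ≈ 6.4 × 138^0.646 = 6.4 × 24.12 ≈ 154 kt.
154 kt falls in the Category 5 band.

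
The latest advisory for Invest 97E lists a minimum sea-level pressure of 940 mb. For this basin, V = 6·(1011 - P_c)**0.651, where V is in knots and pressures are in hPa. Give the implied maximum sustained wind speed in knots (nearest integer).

ΔP = 1011 − 940 = 71 mb.
71^0.651 ≈ 16.039.
V ≈ 6 × 16.039 ≈ 96.2 kt.

96 kt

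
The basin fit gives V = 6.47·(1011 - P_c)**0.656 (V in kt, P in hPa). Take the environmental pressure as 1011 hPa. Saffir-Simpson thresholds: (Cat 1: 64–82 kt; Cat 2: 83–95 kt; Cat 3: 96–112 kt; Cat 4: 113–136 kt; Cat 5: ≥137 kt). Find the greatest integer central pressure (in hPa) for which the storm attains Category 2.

Category 2 begins at V = 83 kt.
Required ΔP = (83/6.47)^(1/0.656) = 12.828^1.524 ≈ 48.90 hPa.
P_c ≤ 1011 − 48.90 = 962.10, so the highest integer P_c is 962 hPa.

962 hPa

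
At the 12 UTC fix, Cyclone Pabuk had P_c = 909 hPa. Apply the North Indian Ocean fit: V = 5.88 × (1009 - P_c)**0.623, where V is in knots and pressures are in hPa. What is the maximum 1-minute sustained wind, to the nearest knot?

104 kt

ΔP = 1009 − 909 = 100 hPa.
100^0.623 ≈ 17.620.
V ≈ 5.88 × 17.620 ≈ 103.6 kt.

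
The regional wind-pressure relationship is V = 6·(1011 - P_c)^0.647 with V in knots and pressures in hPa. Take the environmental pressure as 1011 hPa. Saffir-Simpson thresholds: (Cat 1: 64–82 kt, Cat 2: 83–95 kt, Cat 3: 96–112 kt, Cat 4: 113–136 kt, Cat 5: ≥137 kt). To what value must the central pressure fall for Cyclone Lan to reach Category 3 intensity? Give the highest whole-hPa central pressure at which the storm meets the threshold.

938 hPa

Category 3 begins at V = 96 kt.
Required ΔP = (96/6)^(1/0.647) = 16.000^1.546 ≈ 72.62 hPa.
P_c ≤ 1011 − 72.62 = 938.38, so the highest integer P_c is 938 hPa.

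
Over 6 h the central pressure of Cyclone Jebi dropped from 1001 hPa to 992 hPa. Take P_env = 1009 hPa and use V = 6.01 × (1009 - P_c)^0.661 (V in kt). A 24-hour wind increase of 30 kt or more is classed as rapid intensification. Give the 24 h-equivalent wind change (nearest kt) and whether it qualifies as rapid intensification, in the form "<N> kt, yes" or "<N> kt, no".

61 kt, yes

V₁: ΔP = 8, V ≈ 6.01 × 8^0.661 ≈ 23.76 kt.
V₂: ΔP = 17, V ≈ 6.01 × 17^0.661 ≈ 39.10 kt.
ΔV over 6 h = 15.34 kt → 24 h equivalent = 15.34 × 24/6 ≈ 61.36 kt.
61 kt ≥ 30 kt ⇒ rapid intensification.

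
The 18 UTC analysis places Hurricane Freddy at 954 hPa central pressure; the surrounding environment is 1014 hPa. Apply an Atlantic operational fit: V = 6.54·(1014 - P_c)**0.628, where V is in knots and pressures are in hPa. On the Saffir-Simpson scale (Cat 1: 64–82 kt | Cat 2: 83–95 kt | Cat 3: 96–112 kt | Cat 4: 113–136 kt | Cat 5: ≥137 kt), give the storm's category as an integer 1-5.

2

ΔP = 1014 − 954 = 60 hPa.
V ≈ 6.54 × 60^0.628 = 6.54 × 13.08 ≈ 86 kt.
86 kt falls in the Category 2 band.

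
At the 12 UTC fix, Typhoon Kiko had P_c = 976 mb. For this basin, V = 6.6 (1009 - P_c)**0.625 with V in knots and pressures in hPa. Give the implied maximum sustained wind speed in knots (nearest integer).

59 kt

ΔP = 1009 − 976 = 33 mb.
33^0.625 ≈ 8.893.
V ≈ 6.6 × 8.893 ≈ 58.7 kt.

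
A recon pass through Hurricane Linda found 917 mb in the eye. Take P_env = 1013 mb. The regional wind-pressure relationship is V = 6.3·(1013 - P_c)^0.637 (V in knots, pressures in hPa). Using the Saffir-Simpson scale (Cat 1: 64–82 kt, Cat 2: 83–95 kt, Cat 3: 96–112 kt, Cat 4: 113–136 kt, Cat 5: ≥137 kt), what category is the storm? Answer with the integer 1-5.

4

ΔP = 1013 − 917 = 96 mb.
V ≈ 6.3 × 96^0.637 = 6.3 × 18.31 ≈ 115 kt.
115 kt falls in the Category 4 band.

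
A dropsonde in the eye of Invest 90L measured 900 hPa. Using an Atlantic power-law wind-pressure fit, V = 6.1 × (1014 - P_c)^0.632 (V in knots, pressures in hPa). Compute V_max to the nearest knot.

ΔP = 1014 − 900 = 114 hPa.
114^0.632 ≈ 19.951.
V ≈ 6.1 × 19.951 ≈ 121.7 kt.

122 kt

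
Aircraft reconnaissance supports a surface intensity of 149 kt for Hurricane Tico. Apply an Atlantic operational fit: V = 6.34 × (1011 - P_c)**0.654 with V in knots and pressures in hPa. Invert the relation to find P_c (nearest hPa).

ΔP = (V / 6.34)^(1/0.654) = (149/6.34)^1.529.
149/6.34 = 23.502; 23.502^1.529 ≈ 124.88 hPa.
P_c = 1011 − 124.88 = 886.12 ≈ 886 hPa.

886 hPa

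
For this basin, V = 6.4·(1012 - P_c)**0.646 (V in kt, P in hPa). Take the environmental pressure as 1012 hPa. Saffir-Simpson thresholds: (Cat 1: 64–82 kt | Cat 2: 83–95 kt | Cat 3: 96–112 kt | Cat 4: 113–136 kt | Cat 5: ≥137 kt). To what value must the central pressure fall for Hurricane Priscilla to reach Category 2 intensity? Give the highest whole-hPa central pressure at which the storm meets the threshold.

Category 2 begins at V = 83 kt.
Required ΔP = (83/6.4)^(1/0.646) = 12.969^1.548 ≈ 52.81 hPa.
P_c ≤ 1012 − 52.81 = 959.19, so the highest integer P_c is 959 hPa.

959 hPa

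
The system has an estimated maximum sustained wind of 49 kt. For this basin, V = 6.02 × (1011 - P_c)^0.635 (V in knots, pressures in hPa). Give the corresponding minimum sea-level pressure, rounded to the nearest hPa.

ΔP = (V / 6.02)^(1/0.635) = (49/6.02)^1.575.
49/6.02 = 8.140; 8.140^1.575 ≈ 27.17 hPa.
P_c = 1011 − 27.17 = 983.83 ≈ 984 hPa.

984 hPa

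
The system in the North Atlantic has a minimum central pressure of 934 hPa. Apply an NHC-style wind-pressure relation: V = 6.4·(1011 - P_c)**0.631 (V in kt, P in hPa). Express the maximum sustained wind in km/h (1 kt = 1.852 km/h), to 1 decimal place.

183.7 km/h

ΔP = 1011 − 934 = 77 hPa.
V ≈ 6.4 × 77^0.631 = 6.4 × 15.502 ≈ 99.210 kt.
99.210 × 1.852 ≈ 183.74 km/h → 183.7 km/h.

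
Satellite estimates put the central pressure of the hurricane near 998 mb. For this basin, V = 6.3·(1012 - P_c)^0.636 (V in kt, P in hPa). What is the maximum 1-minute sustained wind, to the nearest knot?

34 kt

ΔP = 1012 − 998 = 14 mb.
14^0.636 ≈ 5.357.
V ≈ 6.3 × 5.357 ≈ 33.8 kt.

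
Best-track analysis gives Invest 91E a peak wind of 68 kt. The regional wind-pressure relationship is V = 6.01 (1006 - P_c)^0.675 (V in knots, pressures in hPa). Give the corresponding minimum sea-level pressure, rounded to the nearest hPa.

ΔP = (V / 6.01)^(1/0.675) = (68/6.01)^1.481.
68/6.01 = 11.314; 11.314^1.481 ≈ 36.39 hPa.
P_c = 1006 − 36.39 = 969.61 ≈ 970 hPa.

970 hPa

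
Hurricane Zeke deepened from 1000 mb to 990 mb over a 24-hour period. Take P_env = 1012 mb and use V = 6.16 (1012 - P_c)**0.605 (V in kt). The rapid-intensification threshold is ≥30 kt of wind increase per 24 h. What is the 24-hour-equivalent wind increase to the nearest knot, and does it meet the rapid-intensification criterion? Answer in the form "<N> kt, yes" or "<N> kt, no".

V₁: ΔP = 12, V ≈ 6.16 × 12^0.605 ≈ 27.70 kt.
V₂: ΔP = 22, V ≈ 6.16 × 22^0.605 ≈ 39.97 kt.
ΔV over 24 h = 12.27 kt → 24 h equivalent = 12.27 × 24/24 ≈ 12.27 kt.
12 kt < 30 kt ⇒ not rapid intensification.

12 kt, no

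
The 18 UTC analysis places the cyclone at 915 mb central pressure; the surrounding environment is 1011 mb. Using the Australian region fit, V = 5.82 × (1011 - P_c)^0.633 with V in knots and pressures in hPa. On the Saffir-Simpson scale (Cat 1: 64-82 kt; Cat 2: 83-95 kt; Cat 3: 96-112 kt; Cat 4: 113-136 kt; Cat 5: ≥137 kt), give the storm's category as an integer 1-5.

ΔP = 1011 − 915 = 96 mb.
V ≈ 5.82 × 96^0.633 = 5.82 × 17.98 ≈ 105 kt.
105 kt falls in the Category 3 band.

3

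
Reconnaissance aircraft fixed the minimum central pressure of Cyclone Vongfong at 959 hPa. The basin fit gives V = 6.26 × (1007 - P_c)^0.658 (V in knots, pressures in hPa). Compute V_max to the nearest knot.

80 kt

ΔP = 1007 − 959 = 48 hPa.
48^0.658 ≈ 12.772.
V ≈ 6.26 × 12.772 ≈ 80.0 kt.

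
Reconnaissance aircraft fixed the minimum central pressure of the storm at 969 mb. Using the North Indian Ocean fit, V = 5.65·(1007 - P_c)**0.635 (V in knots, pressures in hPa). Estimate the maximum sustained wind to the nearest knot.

57 kt

ΔP = 1007 − 969 = 38 mb.
38^0.635 ≈ 10.073.
V ≈ 5.65 × 10.073 ≈ 56.9 kt.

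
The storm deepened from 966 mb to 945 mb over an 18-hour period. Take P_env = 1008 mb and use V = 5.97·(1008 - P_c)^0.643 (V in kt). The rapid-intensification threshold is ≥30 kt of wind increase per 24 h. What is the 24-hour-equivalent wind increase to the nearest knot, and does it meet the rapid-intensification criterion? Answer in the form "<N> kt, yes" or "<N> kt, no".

26 kt, no

V₁: ΔP = 42, V ≈ 5.97 × 42^0.643 ≈ 66.03 kt.
V₂: ΔP = 63, V ≈ 5.97 × 63^0.643 ≈ 85.69 kt.
ΔV over 18 h = 19.66 kt → 24 h equivalent = 19.66 × 24/18 ≈ 26.21 kt.
26 kt < 30 kt ⇒ not rapid intensification.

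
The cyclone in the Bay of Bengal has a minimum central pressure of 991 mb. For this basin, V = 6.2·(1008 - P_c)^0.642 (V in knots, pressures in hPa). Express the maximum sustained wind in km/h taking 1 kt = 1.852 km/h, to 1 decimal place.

70.8 km/h

ΔP = 1008 − 991 = 17 mb.
V ≈ 6.2 × 17^0.642 = 6.2 × 6.165 ≈ 38.224 kt.
38.224 × 1.852 ≈ 70.79 km/h → 70.8 km/h.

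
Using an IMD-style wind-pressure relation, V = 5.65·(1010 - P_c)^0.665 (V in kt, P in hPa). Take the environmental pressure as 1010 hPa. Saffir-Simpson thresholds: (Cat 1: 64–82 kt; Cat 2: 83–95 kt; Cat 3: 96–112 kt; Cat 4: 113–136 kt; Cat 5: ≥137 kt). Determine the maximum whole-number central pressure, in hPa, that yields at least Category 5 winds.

889 hPa

Category 5 begins at V = 137 kt.
Required ΔP = (137/5.65)^(1/0.665) = 24.248^1.504 ≈ 120.84 hPa.
P_c ≤ 1010 − 120.84 = 889.16, so the highest integer P_c is 889 hPa.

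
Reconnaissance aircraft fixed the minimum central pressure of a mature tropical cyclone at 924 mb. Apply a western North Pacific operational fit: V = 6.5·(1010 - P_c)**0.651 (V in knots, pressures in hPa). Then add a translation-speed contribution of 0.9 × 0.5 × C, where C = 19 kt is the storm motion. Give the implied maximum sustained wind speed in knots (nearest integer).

ΔP = 1010 − 924 = 86 mb.
86^0.651 ≈ 18.170.
V ≈ 6.5 × 18.170 ≈ 118.1 kt.
Translation term: 0.9 × 0.5 × 19 = 8.55 kt.
Corrected V ≈ 126.65 kt → 127 kt.

127 kt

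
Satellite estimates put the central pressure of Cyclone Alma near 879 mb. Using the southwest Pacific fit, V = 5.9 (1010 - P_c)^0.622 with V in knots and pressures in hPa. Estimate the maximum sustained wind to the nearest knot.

122 kt

ΔP = 1010 − 879 = 131 mb.
131^0.622 ≈ 20.746.
V ≈ 5.9 × 20.746 ≈ 122.4 kt.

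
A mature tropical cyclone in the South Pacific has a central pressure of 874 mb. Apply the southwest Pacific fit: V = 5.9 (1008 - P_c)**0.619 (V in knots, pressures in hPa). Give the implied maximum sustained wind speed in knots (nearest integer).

122 kt

ΔP = 1008 − 874 = 134 mb.
134^0.619 ≈ 20.734.
V ≈ 5.9 × 20.734 ≈ 122.3 kt.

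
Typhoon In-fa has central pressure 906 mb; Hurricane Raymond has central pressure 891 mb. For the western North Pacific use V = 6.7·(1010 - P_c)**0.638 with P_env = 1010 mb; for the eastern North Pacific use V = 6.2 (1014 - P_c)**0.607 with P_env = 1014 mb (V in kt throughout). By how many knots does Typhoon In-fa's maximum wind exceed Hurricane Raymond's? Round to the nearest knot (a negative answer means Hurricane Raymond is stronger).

15 kt

Typhoon In-fa: ΔP = 104; V ≈ 6.7 × 104^0.638 ≈ 129.70 kt.
Hurricane Raymond: ΔP = 123; V ≈ 6.2 × 123^0.607 ≈ 115.07 kt.
Difference ≈ 129.70 − 115.07 = 14.63 → 15 kt.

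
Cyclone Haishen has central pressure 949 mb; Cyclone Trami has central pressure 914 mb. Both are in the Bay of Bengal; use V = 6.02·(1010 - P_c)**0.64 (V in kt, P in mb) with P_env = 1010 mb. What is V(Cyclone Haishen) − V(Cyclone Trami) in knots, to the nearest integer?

-28 kt

Cyclone Haishen: ΔP = 61; V ≈ 6.02 × 61^0.64 ≈ 83.60 kt.
Cyclone Trami: ΔP = 96; V ≈ 6.02 × 96^0.64 ≈ 111.75 kt.
Difference ≈ 83.60 − 111.75 = -28.15 → -28 kt.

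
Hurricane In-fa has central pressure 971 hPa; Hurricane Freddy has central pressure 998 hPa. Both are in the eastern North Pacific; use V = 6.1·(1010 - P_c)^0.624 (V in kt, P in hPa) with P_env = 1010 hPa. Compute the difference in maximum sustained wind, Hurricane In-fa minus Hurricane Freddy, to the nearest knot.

Hurricane In-fa: ΔP = 39; V ≈ 6.1 × 39^0.624 ≈ 60.00 kt.
Hurricane Freddy: ΔP = 12; V ≈ 6.1 × 12^0.624 ≈ 28.76 kt.
Difference ≈ 60.00 − 28.76 = 31.24 → 31 kt.

31 kt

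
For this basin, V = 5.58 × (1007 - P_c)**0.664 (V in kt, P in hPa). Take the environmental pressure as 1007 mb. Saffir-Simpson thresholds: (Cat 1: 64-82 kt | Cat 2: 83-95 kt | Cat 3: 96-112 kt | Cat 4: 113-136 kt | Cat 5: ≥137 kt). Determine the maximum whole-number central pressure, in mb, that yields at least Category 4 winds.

914 mb

Category 4 begins at V = 113 kt.
Required ΔP = (113/5.58)^(1/0.664) = 20.251^1.506 ≈ 92.80 mb.
P_c ≤ 1007 − 92.80 = 914.20, so the highest integer P_c is 914 mb.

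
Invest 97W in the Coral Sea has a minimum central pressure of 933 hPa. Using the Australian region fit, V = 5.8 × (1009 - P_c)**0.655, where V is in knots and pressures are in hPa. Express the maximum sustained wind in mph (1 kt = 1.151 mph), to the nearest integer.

ΔP = 1009 − 933 = 76 hPa.
V ≈ 5.8 × 76^0.655 = 5.8 × 17.058 ≈ 98.937 kt.
98.937 × 1.151 ≈ 113.88 mph → 114 mph.

114 mph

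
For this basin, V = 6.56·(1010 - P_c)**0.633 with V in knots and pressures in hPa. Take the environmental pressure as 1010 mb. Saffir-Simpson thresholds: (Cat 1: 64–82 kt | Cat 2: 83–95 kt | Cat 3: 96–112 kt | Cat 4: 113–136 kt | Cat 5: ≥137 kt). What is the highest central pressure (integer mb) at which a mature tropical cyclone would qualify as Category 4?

920 mb

Category 4 begins at V = 113 kt.
Required ΔP = (113/6.56)^(1/0.633) = 17.226^1.580 ≈ 89.72 mb.
P_c ≤ 1010 − 89.72 = 920.28, so the highest integer P_c is 920 mb.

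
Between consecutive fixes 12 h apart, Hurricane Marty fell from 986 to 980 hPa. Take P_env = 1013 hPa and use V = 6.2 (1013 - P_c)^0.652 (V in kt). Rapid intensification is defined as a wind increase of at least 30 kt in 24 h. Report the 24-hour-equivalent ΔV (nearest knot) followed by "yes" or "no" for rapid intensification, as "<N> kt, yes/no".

15 kt, no

V₁: ΔP = 27, V ≈ 6.2 × 27^0.652 ≈ 53.17 kt.
V₂: ΔP = 33, V ≈ 6.2 × 33^0.652 ≈ 60.60 kt.
ΔV over 12 h = 7.43 kt → 24 h equivalent = 7.43 × 24/12 ≈ 14.86 kt.
15 kt < 30 kt ⇒ not rapid intensification.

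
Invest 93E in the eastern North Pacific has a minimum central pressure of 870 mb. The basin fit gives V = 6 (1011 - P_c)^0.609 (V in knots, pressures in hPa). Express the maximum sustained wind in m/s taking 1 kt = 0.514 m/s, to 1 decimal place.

ΔP = 1011 − 870 = 141 mb.
V ≈ 6 × 141^0.609 = 6 × 20.365 ≈ 122.187 kt.
122.187 × 0.514 ≈ 62.80 m/s → 62.8 m/s.

62.8 m/s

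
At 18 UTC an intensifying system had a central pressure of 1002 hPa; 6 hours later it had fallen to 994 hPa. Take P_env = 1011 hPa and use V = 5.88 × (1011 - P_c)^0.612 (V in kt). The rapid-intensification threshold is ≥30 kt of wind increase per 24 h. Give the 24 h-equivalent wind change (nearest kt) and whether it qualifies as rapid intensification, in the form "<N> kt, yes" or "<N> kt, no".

43 kt, yes

V₁: ΔP = 9, V ≈ 5.88 × 9^0.612 ≈ 22.56 kt.
V₂: ΔP = 17, V ≈ 5.88 × 17^0.612 ≈ 33.30 kt.
ΔV over 6 h = 10.74 kt → 24 h equivalent = 10.74 × 24/6 ≈ 42.96 kt.
43 kt ≥ 30 kt ⇒ rapid intensification.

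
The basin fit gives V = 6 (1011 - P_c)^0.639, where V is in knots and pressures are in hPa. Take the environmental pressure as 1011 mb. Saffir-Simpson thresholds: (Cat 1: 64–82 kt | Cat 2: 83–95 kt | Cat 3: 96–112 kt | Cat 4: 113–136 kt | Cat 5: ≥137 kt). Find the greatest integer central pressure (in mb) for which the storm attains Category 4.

912 mb

Category 4 begins at V = 113 kt.
Required ΔP = (113/6)^(1/0.639) = 18.833^1.565 ≈ 98.90 mb.
P_c ≤ 1011 − 98.90 = 912.10, so the highest integer P_c is 912 mb.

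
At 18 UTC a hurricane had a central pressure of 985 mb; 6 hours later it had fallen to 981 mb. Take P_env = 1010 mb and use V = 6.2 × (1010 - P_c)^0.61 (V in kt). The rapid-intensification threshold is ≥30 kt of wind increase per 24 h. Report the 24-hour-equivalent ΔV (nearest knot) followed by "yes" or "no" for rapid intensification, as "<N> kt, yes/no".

V₁: ΔP = 25, V ≈ 6.2 × 25^0.61 ≈ 44.17 kt.
V₂: ΔP = 29, V ≈ 6.2 × 29^0.61 ≈ 48.36 kt.
ΔV over 6 h = 4.19 kt → 24 h equivalent = 4.19 × 24/6 ≈ 16.76 kt.
17 kt < 30 kt ⇒ not rapid intensification.

17 kt, no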